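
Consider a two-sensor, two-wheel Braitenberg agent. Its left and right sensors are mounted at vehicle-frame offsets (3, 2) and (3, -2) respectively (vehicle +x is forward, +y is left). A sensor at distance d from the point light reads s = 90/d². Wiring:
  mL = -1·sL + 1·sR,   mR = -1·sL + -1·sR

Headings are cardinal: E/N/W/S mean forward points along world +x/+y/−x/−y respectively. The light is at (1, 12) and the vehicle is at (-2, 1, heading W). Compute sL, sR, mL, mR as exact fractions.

18/41 10/13 176/533 -644/533

left sensor world pos  = (-5, -1); dL² = 205
right sensor world pos = (-5, 3); dR² = 117
sL = 90/205 = 18/41
sR = 90/117 = 10/13
mL = -1·sL + 1·sR = 176/533
mR = -1·sL + -1·sR = -644/533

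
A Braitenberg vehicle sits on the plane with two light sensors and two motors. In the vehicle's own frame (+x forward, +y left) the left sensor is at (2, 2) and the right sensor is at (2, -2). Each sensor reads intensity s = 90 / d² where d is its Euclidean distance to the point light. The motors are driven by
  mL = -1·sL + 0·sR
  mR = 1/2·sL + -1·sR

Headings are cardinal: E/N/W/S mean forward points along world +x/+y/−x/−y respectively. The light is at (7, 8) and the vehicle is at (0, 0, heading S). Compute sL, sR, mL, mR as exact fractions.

18/25 90/181 -18/25 -621/4525

left sensor world pos  = (2, -2); dL² = 125
right sensor world pos = (-2, -2); dR² = 181
sL = 90/125 = 18/25
sR = 90/181 = 90/181
mL = -1·sL + 0·sR = -18/25
mR = 1/2·sL + -1·sR = -621/4525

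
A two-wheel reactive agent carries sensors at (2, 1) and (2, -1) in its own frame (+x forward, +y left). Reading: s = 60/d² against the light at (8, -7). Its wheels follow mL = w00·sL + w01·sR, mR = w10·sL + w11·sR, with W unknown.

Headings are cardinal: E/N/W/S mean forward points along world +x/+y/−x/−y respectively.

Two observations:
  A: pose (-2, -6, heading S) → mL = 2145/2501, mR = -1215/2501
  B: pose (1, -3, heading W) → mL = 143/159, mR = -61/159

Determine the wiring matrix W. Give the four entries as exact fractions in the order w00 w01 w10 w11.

1/2 1 -1 1/2

obs A: pose=(-2,-6,S) → sL=30/41, sR=30/61, mL=2145/2501, mR=-1215/2501
obs B: pose=(1,-3,W) → sL=2/3, sR=30/53, mL=143/159, mR=-61/159
sensor matrix S = [[30/41, 30/61], [2/3, 30/53]]; det S = 11440/132553
solve [mL_A; mL_B] = S·[w00; w01] and [mR_A; mR_B] = S·[w10; w11]:
  w00 = 1/2, w01 = 1, w10 = -1, w11 = 1/2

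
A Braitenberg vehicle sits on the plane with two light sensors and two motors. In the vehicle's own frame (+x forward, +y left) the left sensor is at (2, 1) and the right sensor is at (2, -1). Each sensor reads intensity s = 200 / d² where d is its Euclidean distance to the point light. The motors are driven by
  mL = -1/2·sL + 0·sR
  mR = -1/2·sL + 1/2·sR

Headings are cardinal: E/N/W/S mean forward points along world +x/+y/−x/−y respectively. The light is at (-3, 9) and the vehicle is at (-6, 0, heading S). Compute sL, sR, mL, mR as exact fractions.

8/5 200/137 -4/5 -48/685

left sensor world pos  = (-5, -2); dL² = 125
right sensor world pos = (-7, -2); dR² = 137
sL = 200/125 = 8/5
sR = 200/137 = 200/137
mL = -1/2·sL + 0·sR = -4/5
mR = -1/2·sL + 1/2·sR = -48/685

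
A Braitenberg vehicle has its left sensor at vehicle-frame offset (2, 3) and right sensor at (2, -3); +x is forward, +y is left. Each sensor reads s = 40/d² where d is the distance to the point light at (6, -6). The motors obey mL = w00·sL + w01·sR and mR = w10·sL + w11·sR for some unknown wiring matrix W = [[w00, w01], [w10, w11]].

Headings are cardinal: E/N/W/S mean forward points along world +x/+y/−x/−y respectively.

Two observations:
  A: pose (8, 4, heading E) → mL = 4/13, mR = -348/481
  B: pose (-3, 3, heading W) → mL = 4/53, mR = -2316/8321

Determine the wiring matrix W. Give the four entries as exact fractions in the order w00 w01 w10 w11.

obs A: pose=(8,4,E) → sL=8/37, sR=8/13, mL=4/13, mR=-348/481
obs B: pose=(-3,3,W) → sL=40/157, sR=8/53, mL=4/53, mR=-2316/8321
sensor matrix S = [[8/37, 8/13], [40/157, 8/53]]; det S = -496896/4002401
solve [mL_A; mL_B] = S·[w00; w01] and [mR_A; mR_B] = S·[w10; w11]:
  w00 = 0, w01 = 1/2, w10 = -1/2, w11 = -1

0 1/2 -1/2 -1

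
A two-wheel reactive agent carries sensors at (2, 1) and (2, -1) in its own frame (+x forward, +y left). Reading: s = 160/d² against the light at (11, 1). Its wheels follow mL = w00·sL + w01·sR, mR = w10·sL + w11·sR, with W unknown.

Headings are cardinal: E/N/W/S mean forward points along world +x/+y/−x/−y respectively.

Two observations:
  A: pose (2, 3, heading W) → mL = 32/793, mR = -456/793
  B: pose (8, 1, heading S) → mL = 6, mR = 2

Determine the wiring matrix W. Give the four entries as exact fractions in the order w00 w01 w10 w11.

1/2 -1/2 1/2 -1

obs A: pose=(2,3,W) → sL=80/61, sR=16/13, mL=32/793, mR=-456/793
obs B: pose=(8,1,S) → sL=20, sR=8, mL=6, mR=2
sensor matrix S = [[80/61, 16/13], [20, 8]]; det S = -11200/793
solve [mL_A; mL_B] = S·[w00; w01] and [mR_A; mR_B] = S·[w10; w11]:
  w00 = 1/2, w01 = -1/2, w10 = 1/2, w11 = -1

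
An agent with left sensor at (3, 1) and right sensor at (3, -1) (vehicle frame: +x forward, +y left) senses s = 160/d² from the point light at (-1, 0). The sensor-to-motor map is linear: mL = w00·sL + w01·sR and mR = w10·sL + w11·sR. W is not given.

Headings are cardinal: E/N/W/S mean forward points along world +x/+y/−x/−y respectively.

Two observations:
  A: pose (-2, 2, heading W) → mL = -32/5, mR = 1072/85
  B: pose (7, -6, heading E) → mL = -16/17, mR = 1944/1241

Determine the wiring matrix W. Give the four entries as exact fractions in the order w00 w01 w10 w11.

obs A: pose=(-2,2,W) → sL=160/17, sR=32/5, mL=-32/5, mR=1072/85
obs B: pose=(7,-6,E) → sL=80/73, sR=16/17, mL=-16/17, mR=1944/1241
sensor matrix S = [[160/17, 32/5], [80/73, 16/17]]; det S = 38912/21097
solve [mL_A; mL_B] = S·[w00; w01] and [mR_A; mR_B] = S·[w10; w11]:
  w00 = 0, w01 = -1, w10 = 1, w11 = 1/2

0 -1 1 1/2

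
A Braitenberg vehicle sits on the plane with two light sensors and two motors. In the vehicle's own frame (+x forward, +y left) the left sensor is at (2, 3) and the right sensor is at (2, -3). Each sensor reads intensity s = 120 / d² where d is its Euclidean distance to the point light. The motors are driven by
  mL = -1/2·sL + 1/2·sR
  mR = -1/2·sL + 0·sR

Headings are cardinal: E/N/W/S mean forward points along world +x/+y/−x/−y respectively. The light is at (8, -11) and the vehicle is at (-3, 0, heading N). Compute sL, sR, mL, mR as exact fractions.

left sensor world pos  = (-6, 2); dL² = 365
right sensor world pos = (0, 2); dR² = 233
sL = 120/365 = 24/73
sR = 120/233 = 120/233
mL = -1/2·sL + 1/2·sR = 1584/17009
mR = -1/2·sL + 0·sR = -12/73

24/73 120/233 1584/17009 -12/73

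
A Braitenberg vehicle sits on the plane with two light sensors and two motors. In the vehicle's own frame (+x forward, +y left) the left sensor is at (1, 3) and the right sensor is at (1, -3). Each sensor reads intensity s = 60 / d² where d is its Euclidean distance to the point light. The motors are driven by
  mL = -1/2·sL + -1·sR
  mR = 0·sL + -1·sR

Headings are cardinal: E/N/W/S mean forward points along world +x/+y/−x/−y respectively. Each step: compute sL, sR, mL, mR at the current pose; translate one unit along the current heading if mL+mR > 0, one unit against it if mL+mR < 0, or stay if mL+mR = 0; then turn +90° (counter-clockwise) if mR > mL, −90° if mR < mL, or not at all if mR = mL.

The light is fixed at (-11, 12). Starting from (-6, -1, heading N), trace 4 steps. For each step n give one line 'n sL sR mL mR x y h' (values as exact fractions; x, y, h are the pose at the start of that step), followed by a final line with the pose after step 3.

0 15/37 15/52 -945/1924 -15/52 -6 -1 N
1 12/61 60/137 -4482/8357 -60/137 -6 -2 W
2 10/51 10/39 -235/663 -10/39 -5 -2 S
3 60/149 12/61 -3618/9089 -12/61 -5 -1 E
final -6 -1 N

n=0: pose=(-6,-1,N); sL=15/37, sR=15/52; mL=-945/1924, mR=-15/52; mL+mR=-375/481 → advance -1; mR−mL=15/74 → turn +1·90°
n=1: pose=(-6,-2,W); sL=12/61, sR=60/137; mL=-4482/8357, mR=-60/137; mL+mR=-8142/8357 → advance -1; mR−mL=6/61 → turn +1·90°
n=2: pose=(-5,-2,S); sL=10/51, sR=10/39; mL=-235/663, mR=-10/39; mL+mR=-135/221 → advance -1; mR−mL=5/51 → turn +1·90°
n=3: pose=(-5,-1,E); sL=60/149, sR=12/61; mL=-3618/9089, mR=-12/61; mL+mR=-5406/9089 → advance -1; mR−mL=30/149 → turn +1·90°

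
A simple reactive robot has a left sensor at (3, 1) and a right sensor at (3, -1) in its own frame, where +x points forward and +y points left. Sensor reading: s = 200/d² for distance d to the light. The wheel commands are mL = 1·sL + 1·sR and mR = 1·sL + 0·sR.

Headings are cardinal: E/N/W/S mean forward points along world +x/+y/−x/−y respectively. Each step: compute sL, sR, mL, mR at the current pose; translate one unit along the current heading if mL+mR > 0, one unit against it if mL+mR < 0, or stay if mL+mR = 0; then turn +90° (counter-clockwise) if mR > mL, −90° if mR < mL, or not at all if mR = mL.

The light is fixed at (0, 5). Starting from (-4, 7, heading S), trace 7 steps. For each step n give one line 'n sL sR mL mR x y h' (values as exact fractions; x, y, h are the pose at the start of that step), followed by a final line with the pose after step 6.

0 20 100/13 360/13 20 -4 7 S
1 200/49 200/53 20400/2597 200/49 -4 6 W
2 50/13 25/4 525/52 50/13 -5 6 N
3 200/13 40 720/13 200/13 -5 7 E
4 20 100/13 360/13 20 -4 7 S
5 200/49 200/53 20400/2597 200/49 -4 6 W
6 50/13 25/4 525/52 50/13 -5 6 N
final -5 7 E

n=0: pose=(-4,7,S); sL=20, sR=100/13; mL=360/13, mR=20; mL+mR=620/13 → advance +1; mR−mL=-100/13 → turn -1·90°
n=1: pose=(-4,6,W); sL=200/49, sR=200/53; mL=20400/2597, mR=200/49; mL+mR=31000/2597 → advance +1; mR−mL=-200/53 → turn -1·90°
n=2: pose=(-5,6,N); sL=50/13, sR=25/4; mL=525/52, mR=50/13; mL+mR=725/52 → advance +1; mR−mL=-25/4 → turn -1·90°
n=3: pose=(-5,7,E); sL=200/13, sR=40; mL=720/13, mR=200/13; mL+mR=920/13 → advance +1; mR−mL=-40 → turn -1·90°
n=4: pose=(-4,7,S); sL=20, sR=100/13; mL=360/13, mR=20; mL+mR=620/13 → advance +1; mR−mL=-100/13 → turn -1·90°
n=5: pose=(-4,6,W); sL=200/49, sR=200/53; mL=20400/2597, mR=200/49; mL+mR=31000/2597 → advance +1; mR−mL=-200/53 → turn -1·90°
n=6: pose=(-5,6,N); sL=50/13, sR=25/4; mL=525/52, mR=50/13; mL+mR=725/52 → advance +1; mR−mL=-25/4 → turn -1·90°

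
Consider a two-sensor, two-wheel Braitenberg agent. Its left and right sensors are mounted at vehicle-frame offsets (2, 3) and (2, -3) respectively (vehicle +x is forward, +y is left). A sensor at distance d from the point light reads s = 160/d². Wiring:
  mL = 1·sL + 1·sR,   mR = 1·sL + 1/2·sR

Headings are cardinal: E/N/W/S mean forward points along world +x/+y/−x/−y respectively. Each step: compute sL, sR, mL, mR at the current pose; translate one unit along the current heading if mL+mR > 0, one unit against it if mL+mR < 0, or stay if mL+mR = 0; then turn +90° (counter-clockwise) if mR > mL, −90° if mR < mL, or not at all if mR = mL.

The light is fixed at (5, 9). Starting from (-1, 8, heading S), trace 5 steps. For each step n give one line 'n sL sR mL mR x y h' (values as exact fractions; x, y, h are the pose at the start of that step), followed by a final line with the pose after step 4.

0 80/9 16/9 32/3 88/9 -1 8 S
1 160/89 32/13 4928/1157 3504/1157 -1 7 W
2 8/5 10 58/5 33/5 -2 7 N
3 160/29 160/41 11200/1189 8880/1189 -2 8 E
4 80/9 16/9 32/3 88/9 -1 8 S
final -1 7 W

n=0: pose=(-1,8,S); sL=80/9, sR=16/9; mL=32/3, mR=88/9; mL+mR=184/9 → advance +1; mR−mL=-8/9 → turn -1·90°
n=1: pose=(-1,7,W); sL=160/89, sR=32/13; mL=4928/1157, mR=3504/1157; mL+mR=8432/1157 → advance +1; mR−mL=-16/13 → turn -1·90°
n=2: pose=(-2,7,N); sL=8/5, sR=10; mL=58/5, mR=33/5; mL+mR=91/5 → advance +1; mR−mL=-5 → turn -1·90°
n=3: pose=(-2,8,E); sL=160/29, sR=160/41; mL=11200/1189, mR=8880/1189; mL+mR=20080/1189 → advance +1; mR−mL=-80/41 → turn -1·90°
n=4: pose=(-1,8,S); sL=80/9, sR=16/9; mL=32/3, mR=88/9; mL+mR=184/9 → advance +1; mR−mL=-8/9 → turn -1·90°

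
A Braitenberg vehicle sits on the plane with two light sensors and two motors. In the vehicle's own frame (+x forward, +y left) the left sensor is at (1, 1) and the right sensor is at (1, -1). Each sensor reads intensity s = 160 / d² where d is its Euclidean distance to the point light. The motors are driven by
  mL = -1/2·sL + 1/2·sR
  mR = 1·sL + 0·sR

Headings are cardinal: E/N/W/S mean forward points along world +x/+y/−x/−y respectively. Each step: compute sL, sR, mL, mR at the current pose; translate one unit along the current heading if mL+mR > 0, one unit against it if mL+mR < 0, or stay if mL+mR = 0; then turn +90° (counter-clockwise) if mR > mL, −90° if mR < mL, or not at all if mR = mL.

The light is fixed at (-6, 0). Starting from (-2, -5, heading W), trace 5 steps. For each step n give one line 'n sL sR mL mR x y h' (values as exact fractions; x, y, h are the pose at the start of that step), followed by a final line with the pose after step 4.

0 32/9 32/5 64/45 32/9 -2 -5 W
1 40/13 4 6/13 40/13 -3 -5 S
2 160/41 32/13 -384/533 160/41 -3 -6 E
3 80/17 16/5 -64/85 80/17 -2 -6 N
4 32/9 32/5 64/45 32/9 -2 -5 W
final -3 -5 S

n=0: pose=(-2,-5,W); sL=32/9, sR=32/5; mL=64/45, mR=32/9; mL+mR=224/45 → advance +1; mR−mL=32/15 → turn +1·90°
n=1: pose=(-3,-5,S); sL=40/13, sR=4; mL=6/13, mR=40/13; mL+mR=46/13 → advance +1; mR−mL=34/13 → turn +1·90°
n=2: pose=(-3,-6,E); sL=160/41, sR=32/13; mL=-384/533, mR=160/41; mL+mR=1696/533 → advance +1; mR−mL=2464/533 → turn +1·90°
n=3: pose=(-2,-6,N); sL=80/17, sR=16/5; mL=-64/85, mR=80/17; mL+mR=336/85 → advance +1; mR−mL=464/85 → turn +1·90°
n=4: pose=(-2,-5,W); sL=32/9, sR=32/5; mL=64/45, mR=32/9; mL+mR=224/45 → advance +1; mR−mL=32/15 → turn +1·90°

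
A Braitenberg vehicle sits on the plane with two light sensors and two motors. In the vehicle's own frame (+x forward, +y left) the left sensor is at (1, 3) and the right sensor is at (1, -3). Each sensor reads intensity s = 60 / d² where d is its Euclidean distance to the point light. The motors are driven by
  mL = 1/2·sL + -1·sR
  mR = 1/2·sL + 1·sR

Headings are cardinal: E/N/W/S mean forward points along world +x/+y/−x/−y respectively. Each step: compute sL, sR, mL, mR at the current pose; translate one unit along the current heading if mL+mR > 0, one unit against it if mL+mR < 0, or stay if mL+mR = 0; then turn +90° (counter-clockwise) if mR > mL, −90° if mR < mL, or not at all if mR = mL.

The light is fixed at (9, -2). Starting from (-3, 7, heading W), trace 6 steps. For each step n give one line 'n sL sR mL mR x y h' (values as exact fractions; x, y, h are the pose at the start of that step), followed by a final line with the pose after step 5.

n=0: pose=(-3,7,W); sL=12/41, sR=60/313; mL=-582/12833, mR=4338/12833; mL+mR=12/41 → advance +1; mR−mL=120/313 → turn +1·90°
n=1: pose=(-4,7,S); sL=15/41, sR=3/16; mL=-3/656, mR=243/656; mL+mR=15/41 → advance +1; mR−mL=3/8 → turn +1·90°
n=2: pose=(-4,6,E); sL=12/53, sR=60/169; mL=-2166/8957, mR=4194/8957; mL+mR=12/53 → advance +1; mR−mL=120/169 → turn +1·90°
n=3: pose=(-3,6,N); sL=10/51, sR=10/27; mL=-125/459, mR=215/459; mL+mR=10/51 → advance +1; mR−mL=20/27 → turn +1·90°
n=4: pose=(-3,7,W); sL=12/41, sR=60/313; mL=-582/12833, mR=4338/12833; mL+mR=12/41 → advance +1; mR−mL=120/313 → turn +1·90°
n=5: pose=(-4,7,S); sL=15/41, sR=3/16; mL=-3/656, mR=243/656; mL+mR=15/41 → advance +1; mR−mL=3/8 → turn +1·90°

0 12/41 60/313 -582/12833 4338/12833 -3 7 W
1 15/41 3/16 -3/656 243/656 -4 7 S
2 12/53 60/169 -2166/8957 4194/8957 -4 6 E
3 10/51 10/27 -125/459 215/459 -3 6 N
4 12/41 60/313 -582/12833 4338/12833 -3 7 W
5 15/41 3/16 -3/656 243/656 -4 7 S
final -4 6 E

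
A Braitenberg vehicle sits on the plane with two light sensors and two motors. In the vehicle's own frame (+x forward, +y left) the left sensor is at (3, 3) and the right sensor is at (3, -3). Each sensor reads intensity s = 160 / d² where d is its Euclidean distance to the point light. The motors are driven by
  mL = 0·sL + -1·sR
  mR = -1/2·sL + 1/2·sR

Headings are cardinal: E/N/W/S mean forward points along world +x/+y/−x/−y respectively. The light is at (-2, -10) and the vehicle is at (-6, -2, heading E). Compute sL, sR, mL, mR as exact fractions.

80/61 80/13 -80/13 1920/793

left sensor world pos  = (-3, 1); dL² = 122
right sensor world pos = (-3, -5); dR² = 26
sL = 160/122 = 80/61
sR = 160/26 = 80/13
mL = 0·sL + -1·sR = -80/13
mR = -1/2·sL + 1/2·sR = 1920/793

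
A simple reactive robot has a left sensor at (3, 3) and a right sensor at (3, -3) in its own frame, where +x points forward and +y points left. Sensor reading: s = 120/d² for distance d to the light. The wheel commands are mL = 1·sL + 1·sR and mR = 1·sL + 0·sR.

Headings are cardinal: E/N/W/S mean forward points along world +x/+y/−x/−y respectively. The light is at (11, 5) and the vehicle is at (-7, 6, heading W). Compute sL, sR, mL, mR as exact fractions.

24/89 120/457 21648/40673 24/89

left sensor world pos  = (-10, 3); dL² = 445
right sensor world pos = (-10, 9); dR² = 457
sL = 120/445 = 24/89
sR = 120/457 = 120/457
mL = 1·sL + 1·sR = 21648/40673
mR = 1·sL + 0·sR = 24/89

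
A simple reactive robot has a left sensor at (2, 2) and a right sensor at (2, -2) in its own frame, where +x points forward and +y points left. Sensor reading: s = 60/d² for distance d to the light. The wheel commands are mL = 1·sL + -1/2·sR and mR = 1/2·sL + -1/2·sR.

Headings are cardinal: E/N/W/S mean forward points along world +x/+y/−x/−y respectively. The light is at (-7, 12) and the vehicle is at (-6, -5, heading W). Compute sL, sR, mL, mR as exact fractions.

left sensor world pos  = (-8, -7); dL² = 362
right sensor world pos = (-8, -3); dR² = 226
sL = 60/362 = 30/181
sR = 60/226 = 30/113
mL = 1·sL + -1/2·sR = 675/20453
mR = 1/2·sL + -1/2·sR = -1020/20453

30/181 30/113 675/20453 -1020/20453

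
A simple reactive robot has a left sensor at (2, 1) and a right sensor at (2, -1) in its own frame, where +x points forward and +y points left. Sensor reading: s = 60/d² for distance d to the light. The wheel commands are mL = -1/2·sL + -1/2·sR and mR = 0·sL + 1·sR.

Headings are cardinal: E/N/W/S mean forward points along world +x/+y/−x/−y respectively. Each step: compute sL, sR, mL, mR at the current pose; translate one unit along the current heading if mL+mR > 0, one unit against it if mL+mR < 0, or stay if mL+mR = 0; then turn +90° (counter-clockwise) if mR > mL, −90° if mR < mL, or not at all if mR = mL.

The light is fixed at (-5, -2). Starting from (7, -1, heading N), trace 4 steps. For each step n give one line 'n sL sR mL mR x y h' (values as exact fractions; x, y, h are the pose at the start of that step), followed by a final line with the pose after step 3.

0 6/13 30/89 -462/1157 30/89 7 -1 N
1 60/101 60/101 -60/101 60/101 7 -2 W
2 60/173 12/25 -1788/4325 12/25 7 -2 S
3 15/49 3/10 -297/980 3/10 7 -3 E
final 6 -3 N

n=0: pose=(7,-1,N); sL=6/13, sR=30/89; mL=-462/1157, mR=30/89; mL+mR=-72/1157 → advance -1; mR−mL=852/1157 → turn +1·90°
n=1: pose=(7,-2,W); sL=60/101, sR=60/101; mL=-60/101, mR=60/101; mL+mR=0 → advance +0; mR−mL=120/101 → turn +1·90°
n=2: pose=(7,-2,S); sL=60/173, sR=12/25; mL=-1788/4325, mR=12/25; mL+mR=288/4325 → advance +1; mR−mL=3864/4325 → turn +1·90°
n=3: pose=(7,-3,E); sL=15/49, sR=3/10; mL=-297/980, mR=3/10; mL+mR=-3/980 → advance -1; mR−mL=591/980 → turn +1·90°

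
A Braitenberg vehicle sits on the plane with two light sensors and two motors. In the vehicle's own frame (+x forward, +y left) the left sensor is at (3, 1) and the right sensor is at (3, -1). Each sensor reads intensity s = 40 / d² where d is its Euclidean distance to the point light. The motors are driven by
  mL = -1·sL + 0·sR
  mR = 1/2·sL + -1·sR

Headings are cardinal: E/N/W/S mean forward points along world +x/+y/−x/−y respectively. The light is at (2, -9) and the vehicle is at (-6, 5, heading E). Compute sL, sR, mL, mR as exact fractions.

left sensor world pos  = (-3, 6); dL² = 250
right sensor world pos = (-3, 4); dR² = 194
sL = 40/250 = 4/25
sR = 40/194 = 20/97
mL = -1·sL + 0·sR = -4/25
mR = 1/2·sL + -1·sR = -306/2425

4/25 20/97 -4/25 -306/2425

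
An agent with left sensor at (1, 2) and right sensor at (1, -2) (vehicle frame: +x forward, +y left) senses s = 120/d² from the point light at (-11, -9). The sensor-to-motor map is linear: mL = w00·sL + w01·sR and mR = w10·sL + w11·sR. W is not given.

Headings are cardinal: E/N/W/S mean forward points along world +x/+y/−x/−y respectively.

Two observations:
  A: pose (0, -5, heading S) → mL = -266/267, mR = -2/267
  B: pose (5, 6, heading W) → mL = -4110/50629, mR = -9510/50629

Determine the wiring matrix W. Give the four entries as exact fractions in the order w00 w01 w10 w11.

obs A: pose=(0,-5,S) → sL=60/89, sR=4/3, mL=-266/267, mR=-2/267
obs B: pose=(5,6,W) → sL=60/197, sR=60/257, mL=-4110/50629, mR=-9510/50629
sensor matrix S = [[60/89, 4/3], [60/197, 60/257]]; det S = -1120640/4505981
solve [mL_A; mL_B] = S·[w00; w01] and [mR_A; mR_B] = S·[w10; w11]:
  w00 = 1/2, w01 = -1, w10 = -1, w11 = 1/2

1/2 -1 -1 1/2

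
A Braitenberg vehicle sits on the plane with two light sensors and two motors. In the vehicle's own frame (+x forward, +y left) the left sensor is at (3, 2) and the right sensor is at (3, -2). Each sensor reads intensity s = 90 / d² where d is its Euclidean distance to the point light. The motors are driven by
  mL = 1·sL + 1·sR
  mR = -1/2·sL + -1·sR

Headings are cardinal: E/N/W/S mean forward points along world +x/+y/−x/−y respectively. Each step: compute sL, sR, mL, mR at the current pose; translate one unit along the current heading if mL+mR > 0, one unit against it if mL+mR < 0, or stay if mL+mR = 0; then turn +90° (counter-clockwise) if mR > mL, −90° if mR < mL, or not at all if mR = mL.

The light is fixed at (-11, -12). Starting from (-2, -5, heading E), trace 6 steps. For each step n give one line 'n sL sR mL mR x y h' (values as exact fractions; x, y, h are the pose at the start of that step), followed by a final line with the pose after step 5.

n=0: pose=(-2,-5,E); sL=2/5, sR=90/169; mL=788/845, mR=-619/845; mL+mR=1/5 → advance +1; mR−mL=-1407/845 → turn -1·90°
n=1: pose=(-1,-5,S); sL=9/16, sR=9/8; mL=27/16, mR=-45/32; mL+mR=9/32 → advance +1; mR−mL=-99/32 → turn -1·90°
n=2: pose=(-1,-6,W); sL=18/13, sR=90/113; mL=3204/1469, mR=-2187/1469; mL+mR=9/13 → advance +1; mR−mL=-5391/1469 → turn -1·90°
n=3: pose=(-2,-6,N); sL=9/13, sR=45/101; mL=1494/1313, mR=-2079/2626; mL+mR=9/26 → advance +1; mR−mL=-5067/2626 → turn -1·90°
n=4: pose=(-2,-5,E); sL=2/5, sR=90/169; mL=788/845, mR=-619/845; mL+mR=1/5 → advance +1; mR−mL=-1407/845 → turn -1·90°
n=5: pose=(-1,-5,S); sL=9/16, sR=9/8; mL=27/16, mR=-45/32; mL+mR=9/32 → advance +1; mR−mL=-99/32 → turn -1·90°

0 2/5 90/169 788/845 -619/845 -2 -5 E
1 9/16 9/8 27/16 -45/32 -1 -5 S
2 18/13 90/113 3204/1469 -2187/1469 -1 -6 W
3 9/13 45/101 1494/1313 -2079/2626 -2 -6 N
4 2/5 90/169 788/845 -619/845 -2 -5 E
5 9/16 9/8 27/16 -45/32 -1 -5 S
final -1 -6 W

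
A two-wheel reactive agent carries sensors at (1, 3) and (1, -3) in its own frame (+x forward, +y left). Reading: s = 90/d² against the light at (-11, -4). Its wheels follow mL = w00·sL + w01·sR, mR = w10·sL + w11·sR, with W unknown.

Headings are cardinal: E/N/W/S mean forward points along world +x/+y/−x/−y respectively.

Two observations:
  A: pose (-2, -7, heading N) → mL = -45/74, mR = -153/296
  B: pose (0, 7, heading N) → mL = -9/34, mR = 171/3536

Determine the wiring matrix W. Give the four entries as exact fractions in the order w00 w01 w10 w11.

0 -1 -1/2 1

obs A: pose=(-2,-7,N) → sL=9/4, sR=45/74, mL=-45/74, mR=-153/296
obs B: pose=(0,7,N) → sL=45/104, sR=9/34, mL=-9/34, mR=171/3536
sensor matrix S = [[9/4, 45/74], [45/104, 9/34]]; det S = 43497/130832
solve [mL_A; mL_B] = S·[w00; w01] and [mR_A; mR_B] = S·[w10; w11]:
  w00 = 0, w01 = -1, w10 = -1/2, w11 = 1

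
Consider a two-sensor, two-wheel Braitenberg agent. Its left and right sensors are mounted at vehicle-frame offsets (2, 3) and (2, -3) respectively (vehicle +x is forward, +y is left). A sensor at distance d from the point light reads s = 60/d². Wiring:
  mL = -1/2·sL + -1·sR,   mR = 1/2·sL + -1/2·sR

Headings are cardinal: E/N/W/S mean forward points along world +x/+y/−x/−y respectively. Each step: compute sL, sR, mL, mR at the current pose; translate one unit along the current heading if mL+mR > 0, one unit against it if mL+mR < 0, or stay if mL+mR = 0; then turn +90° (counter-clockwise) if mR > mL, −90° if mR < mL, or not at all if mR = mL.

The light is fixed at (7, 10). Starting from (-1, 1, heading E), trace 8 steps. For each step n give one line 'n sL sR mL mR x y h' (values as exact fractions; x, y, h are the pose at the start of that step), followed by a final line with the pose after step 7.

0 5/6 1/3 -3/4 1/4 -1 1 E
1 60/193 12/17 -2826/3281 -648/3281 -2 1 N
2 6/29 6/17 -225/493 -36/493 -2 0 W
3 60/169 12/53 -3618/8957 576/8957 -1 0 S
4 5/6 1/3 -3/4 1/4 -1 1 E
5 60/193 12/17 -2826/3281 -648/3281 -2 1 N
6 6/29 6/17 -225/493 -36/493 -2 0 W
7 60/169 12/53 -3618/8957 576/8957 -1 0 S
final -1 1 E

n=0: pose=(-1,1,E); sL=5/6, sR=1/3; mL=-3/4, mR=1/4; mL+mR=-1/2 → advance -1; mR−mL=1 → turn +1·90°
n=1: pose=(-2,1,N); sL=60/193, sR=12/17; mL=-2826/3281, mR=-648/3281; mL+mR=-18/17 → advance -1; mR−mL=2178/3281 → turn +1·90°
n=2: pose=(-2,0,W); sL=6/29, sR=6/17; mL=-225/493, mR=-36/493; mL+mR=-9/17 → advance -1; mR−mL=189/493 → turn +1·90°
n=3: pose=(-1,0,S); sL=60/169, sR=12/53; mL=-3618/8957, mR=576/8957; mL+mR=-18/53 → advance -1; mR−mL=4194/8957 → turn +1·90°
n=4: pose=(-1,1,E); sL=5/6, sR=1/3; mL=-3/4, mR=1/4; mL+mR=-1/2 → advance -1; mR−mL=1 → turn +1·90°
n=5: pose=(-2,1,N); sL=60/193, sR=12/17; mL=-2826/3281, mR=-648/3281; mL+mR=-18/17 → advance -1; mR−mL=2178/3281 → turn +1·90°
n=6: pose=(-2,0,W); sL=6/29, sR=6/17; mL=-225/493, mR=-36/493; mL+mR=-9/17 → advance -1; mR−mL=189/493 → turn +1·90°
n=7: pose=(-1,0,S); sL=60/169, sR=12/53; mL=-3618/8957, mR=576/8957; mL+mR=-18/53 → advance -1; mR−mL=4194/8957 → turn +1·90°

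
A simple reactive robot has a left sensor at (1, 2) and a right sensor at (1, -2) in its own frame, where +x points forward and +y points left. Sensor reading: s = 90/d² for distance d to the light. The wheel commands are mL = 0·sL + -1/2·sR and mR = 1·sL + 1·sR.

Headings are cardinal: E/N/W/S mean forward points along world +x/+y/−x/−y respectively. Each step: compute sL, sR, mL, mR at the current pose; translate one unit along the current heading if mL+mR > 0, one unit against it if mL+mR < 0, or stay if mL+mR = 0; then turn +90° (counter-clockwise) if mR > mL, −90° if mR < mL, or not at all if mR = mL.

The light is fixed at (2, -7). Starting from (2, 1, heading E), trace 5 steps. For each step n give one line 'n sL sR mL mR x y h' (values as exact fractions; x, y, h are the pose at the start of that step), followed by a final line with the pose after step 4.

0 90/101 90/37 -45/37 12420/3737 2 1 E
1 45/41 1 -1/2 86/41 3 1 N
2 90/49 90/121 -45/121 15300/5929 3 2 W
3 45/34 45/34 -45/68 45/17 2 2 S
4 90/101 90/37 -45/37 12420/3737 2 1 E
final 3 1 N

n=0: pose=(2,1,E); sL=90/101, sR=90/37; mL=-45/37, mR=12420/3737; mL+mR=7875/3737 → advance +1; mR−mL=16965/3737 → turn +1·90°
n=1: pose=(3,1,N); sL=45/41, sR=1; mL=-1/2, mR=86/41; mL+mR=131/82 → advance +1; mR−mL=213/82 → turn +1·90°
n=2: pose=(3,2,W); sL=90/49, sR=90/121; mL=-45/121, mR=15300/5929; mL+mR=13095/5929 → advance +1; mR−mL=17505/5929 → turn +1·90°
n=3: pose=(2,2,S); sL=45/34, sR=45/34; mL=-45/68, mR=45/17; mL+mR=135/68 → advance +1; mR−mL=225/68 → turn +1·90°
n=4: pose=(2,1,E); sL=90/101, sR=90/37; mL=-45/37, mR=12420/3737; mL+mR=7875/3737 → advance +1; mR−mL=16965/3737 → turn +1·90°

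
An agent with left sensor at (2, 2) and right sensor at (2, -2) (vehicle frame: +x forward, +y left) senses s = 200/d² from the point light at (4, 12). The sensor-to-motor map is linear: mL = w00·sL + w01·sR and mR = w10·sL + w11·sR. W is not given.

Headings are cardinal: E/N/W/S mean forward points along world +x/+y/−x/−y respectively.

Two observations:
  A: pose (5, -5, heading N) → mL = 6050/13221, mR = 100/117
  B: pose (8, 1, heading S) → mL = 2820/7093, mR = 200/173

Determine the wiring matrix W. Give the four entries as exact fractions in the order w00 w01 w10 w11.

obs A: pose=(5,-5,N) → sL=100/113, sR=100/117, mL=6050/13221, mR=100/117
obs B: pose=(8,1,S) → sL=40/41, sR=200/173, mL=2820/7093, mR=200/173
sensor matrix S = [[100/113, 100/117], [40/41, 200/173]]; det S = 17744000/93776553
solve [mL_A; mL_B] = S·[w00; w01] and [mR_A; mR_B] = S·[w10; w11]:
  w00 = 1, w01 = -1/2, w10 = 0, w11 = 1

1 -1/2 0 1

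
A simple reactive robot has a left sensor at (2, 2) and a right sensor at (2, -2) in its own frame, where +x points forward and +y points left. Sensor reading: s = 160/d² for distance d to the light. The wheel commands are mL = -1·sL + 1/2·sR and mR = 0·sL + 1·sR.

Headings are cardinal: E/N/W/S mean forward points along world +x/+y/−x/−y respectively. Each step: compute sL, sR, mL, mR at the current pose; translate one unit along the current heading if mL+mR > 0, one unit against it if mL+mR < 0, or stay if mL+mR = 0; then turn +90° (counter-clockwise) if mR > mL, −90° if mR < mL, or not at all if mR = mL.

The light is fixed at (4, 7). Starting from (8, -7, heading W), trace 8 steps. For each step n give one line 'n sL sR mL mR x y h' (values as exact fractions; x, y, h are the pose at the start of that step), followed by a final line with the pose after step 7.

0 8/13 40/37 -36/481 40/37 8 -7 W
1 160/281 160/257 -18640/72217 160/257 7 -7 S
2 80/97 80/157 -8680/15229 80/157 7 -8 E
3 160/169 32/37 -3216/6253 32/37 6 -8 N
4 5/8 10/9 -5/72 10/9 6 -7 W
5 32/53 160/257 -3984/13621 160/257 5 -7 S
6 80/89 80/149 -8360/13261 80/149 5 -8 E
7 160/173 160/173 -80/173 160/173 4 -8 N
final 4 -7 W

n=0: pose=(8,-7,W); sL=8/13, sR=40/37; mL=-36/481, mR=40/37; mL+mR=484/481 → advance +1; mR−mL=556/481 → turn +1·90°
n=1: pose=(7,-7,S); sL=160/281, sR=160/257; mL=-18640/72217, mR=160/257; mL+mR=26320/72217 → advance +1; mR−mL=63600/72217 → turn +1·90°
n=2: pose=(7,-8,E); sL=80/97, sR=80/157; mL=-8680/15229, mR=80/157; mL+mR=-920/15229 → advance -1; mR−mL=16440/15229 → turn +1·90°
n=3: pose=(6,-8,N); sL=160/169, sR=32/37; mL=-3216/6253, mR=32/37; mL+mR=2192/6253 → advance +1; mR−mL=8624/6253 → turn +1·90°
n=4: pose=(6,-7,W); sL=5/8, sR=10/9; mL=-5/72, mR=10/9; mL+mR=25/24 → advance +1; mR−mL=85/72 → turn +1·90°
n=5: pose=(5,-7,S); sL=32/53, sR=160/257; mL=-3984/13621, mR=160/257; mL+mR=4496/13621 → advance +1; mR−mL=12464/13621 → turn +1·90°
n=6: pose=(5,-8,E); sL=80/89, sR=80/149; mL=-8360/13261, mR=80/149; mL+mR=-1240/13261 → advance -1; mR−mL=15480/13261 → turn +1·90°
n=7: pose=(4,-8,N); sL=160/173, sR=160/173; mL=-80/173, mR=160/173; mL+mR=80/173 → advance +1; mR−mL=240/173 → turn +1·90°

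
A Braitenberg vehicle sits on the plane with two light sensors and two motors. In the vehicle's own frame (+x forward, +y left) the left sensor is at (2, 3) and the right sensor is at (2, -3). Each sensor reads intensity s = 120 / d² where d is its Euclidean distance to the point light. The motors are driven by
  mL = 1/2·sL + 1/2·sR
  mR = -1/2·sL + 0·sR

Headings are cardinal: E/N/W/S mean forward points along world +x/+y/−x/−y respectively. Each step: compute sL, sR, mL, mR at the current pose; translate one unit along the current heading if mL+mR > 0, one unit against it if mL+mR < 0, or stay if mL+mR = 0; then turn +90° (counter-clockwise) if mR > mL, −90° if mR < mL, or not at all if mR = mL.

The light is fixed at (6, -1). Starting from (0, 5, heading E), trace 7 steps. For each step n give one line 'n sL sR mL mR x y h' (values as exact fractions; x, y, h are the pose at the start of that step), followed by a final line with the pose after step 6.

0 120/97 24/5 1464/485 -60/97 0 5 E
1 6 3/2 15/4 -3 1 5 S
2 120/53 120/113 9960/5989 -60/53 1 4 W
3 12/13 60/29 564/377 -6/13 0 4 N
4 120/97 24/5 1464/485 -60/97 0 5 E
5 6 3/2 15/4 -3 1 5 S
6 120/53 120/113 9960/5989 -60/53 1 4 W
final 0 4 N

n=0: pose=(0,5,E); sL=120/97, sR=24/5; mL=1464/485, mR=-60/97; mL+mR=12/5 → advance +1; mR−mL=-1764/485 → turn -1·90°
n=1: pose=(1,5,S); sL=6, sR=3/2; mL=15/4, mR=-3; mL+mR=3/4 → advance +1; mR−mL=-27/4 → turn -1·90°
n=2: pose=(1,4,W); sL=120/53, sR=120/113; mL=9960/5989, mR=-60/53; mL+mR=60/113 → advance +1; mR−mL=-16740/5989 → turn -1·90°
n=3: pose=(0,4,N); sL=12/13, sR=60/29; mL=564/377, mR=-6/13; mL+mR=30/29 → advance +1; mR−mL=-738/377 → turn -1·90°
n=4: pose=(0,5,E); sL=120/97, sR=24/5; mL=1464/485, mR=-60/97; mL+mR=12/5 → advance +1; mR−mL=-1764/485 → turn -1·90°
n=5: pose=(1,5,S); sL=6, sR=3/2; mL=15/4, mR=-3; mL+mR=3/4 → advance +1; mR−mL=-27/4 → turn -1·90°
n=6: pose=(1,4,W); sL=120/53, sR=120/113; mL=9960/5989, mR=-60/53; mL+mR=60/113 → advance +1; mR−mL=-16740/5989 → turn -1·90°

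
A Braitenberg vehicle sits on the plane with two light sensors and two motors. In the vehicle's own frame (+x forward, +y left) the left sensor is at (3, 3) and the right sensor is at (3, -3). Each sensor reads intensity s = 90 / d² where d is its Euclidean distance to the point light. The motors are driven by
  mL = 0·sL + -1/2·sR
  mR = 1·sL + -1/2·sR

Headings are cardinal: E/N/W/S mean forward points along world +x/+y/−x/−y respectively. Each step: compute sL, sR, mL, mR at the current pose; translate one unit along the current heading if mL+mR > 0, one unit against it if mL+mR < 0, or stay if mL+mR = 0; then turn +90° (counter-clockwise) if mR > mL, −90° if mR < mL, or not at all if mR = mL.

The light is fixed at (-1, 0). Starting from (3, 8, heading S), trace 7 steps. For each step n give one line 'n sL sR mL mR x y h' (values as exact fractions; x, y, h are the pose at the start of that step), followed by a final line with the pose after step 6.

0 45/37 45/13 -45/26 -495/962 3 8 S
1 90/193 18/17 -9/17 -207/3281 3 9 E
2 5/8 1/2 -1/4 3/8 2 9 N
3 90/49 90/169 -45/169 13005/8281 2 10 W
4 45/37 9/5 -9/10 117/370 1 10 S
5 90/221 90/89 -45/89 -1935/19669 1 11 E
6 9/20 45/106 -45/212 63/265 0 11 N
final 0 12 W

n=0: pose=(3,8,S); sL=45/37, sR=45/13; mL=-45/26, mR=-495/962; mL+mR=-1080/481 → advance -1; mR−mL=45/37 → turn +1·90°
n=1: pose=(3,9,E); sL=90/193, sR=18/17; mL=-9/17, mR=-207/3281; mL+mR=-1944/3281 → advance -1; mR−mL=90/193 → turn +1·90°
n=2: pose=(2,9,N); sL=5/8, sR=1/2; mL=-1/4, mR=3/8; mL+mR=1/8 → advance +1; mR−mL=5/8 → turn +1·90°
n=3: pose=(2,10,W); sL=90/49, sR=90/169; mL=-45/169, mR=13005/8281; mL+mR=10800/8281 → advance +1; mR−mL=90/49 → turn +1·90°
n=4: pose=(1,10,S); sL=45/37, sR=9/5; mL=-9/10, mR=117/370; mL+mR=-108/185 → advance -1; mR−mL=45/37 → turn +1·90°
n=5: pose=(1,11,E); sL=90/221, sR=90/89; mL=-45/89, mR=-1935/19669; mL+mR=-11880/19669 → advance -1; mR−mL=90/221 → turn +1·90°
n=6: pose=(0,11,N); sL=9/20, sR=45/106; mL=-45/212, mR=63/265; mL+mR=27/1060 → advance +1; mR−mL=9/20 → turn +1·90°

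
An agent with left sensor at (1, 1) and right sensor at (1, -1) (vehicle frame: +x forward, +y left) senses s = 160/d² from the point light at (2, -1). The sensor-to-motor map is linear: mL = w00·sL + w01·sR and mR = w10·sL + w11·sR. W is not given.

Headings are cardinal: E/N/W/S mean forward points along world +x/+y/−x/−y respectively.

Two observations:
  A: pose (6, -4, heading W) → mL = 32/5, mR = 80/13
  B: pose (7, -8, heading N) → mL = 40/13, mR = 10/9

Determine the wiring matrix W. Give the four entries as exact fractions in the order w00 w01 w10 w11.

1 0 0 1/2

obs A: pose=(6,-4,W) → sL=32/5, sR=160/13, mL=32/5, mR=80/13
obs B: pose=(7,-8,N) → sL=40/13, sR=20/9, mL=40/13, mR=10/9
sensor matrix S = [[32/5, 160/13], [40/13, 20/9]]; det S = -35968/1521
solve [mL_A; mL_B] = S·[w00; w01] and [mR_A; mR_B] = S·[w10; w11]:
  w00 = 1, w01 = 0, w10 = 0, w11 = 1/2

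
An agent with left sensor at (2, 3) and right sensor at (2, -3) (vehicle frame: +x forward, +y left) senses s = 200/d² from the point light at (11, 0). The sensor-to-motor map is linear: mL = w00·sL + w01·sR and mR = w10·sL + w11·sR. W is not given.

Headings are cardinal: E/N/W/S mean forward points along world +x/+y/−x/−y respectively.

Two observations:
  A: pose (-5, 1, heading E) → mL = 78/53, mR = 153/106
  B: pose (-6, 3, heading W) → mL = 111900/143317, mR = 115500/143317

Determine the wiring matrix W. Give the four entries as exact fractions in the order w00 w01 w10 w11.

obs A: pose=(-5,1,E) → sL=50/53, sR=1, mL=78/53, mR=153/106
obs B: pose=(-6,3,W) → sL=200/361, sR=200/397, mL=111900/143317, mR=115500/143317
sensor matrix S = [[50/53, 1], [200/361, 200/397]]; det S = -598200/7595801
solve [mL_A; mL_B] = S·[w00; w01] and [mR_A; mR_B] = S·[w10; w11]:
  w00 = 1/2, w01 = 1, w10 = 1, w11 = 1/2

1/2 1 1 1/2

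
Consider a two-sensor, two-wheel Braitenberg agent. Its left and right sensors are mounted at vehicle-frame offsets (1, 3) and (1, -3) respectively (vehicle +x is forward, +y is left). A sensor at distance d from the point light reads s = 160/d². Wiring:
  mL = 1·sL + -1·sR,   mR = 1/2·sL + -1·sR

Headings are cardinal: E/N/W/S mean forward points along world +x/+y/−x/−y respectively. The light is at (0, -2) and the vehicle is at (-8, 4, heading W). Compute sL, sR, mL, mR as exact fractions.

left sensor world pos  = (-9, 1); dL² = 90
right sensor world pos = (-9, 7); dR² = 162
sL = 160/90 = 16/9
sR = 160/162 = 80/81
mL = 1·sL + -1·sR = 64/81
mR = 1/2·sL + -1·sR = -8/81

16/9 80/81 64/81 -8/81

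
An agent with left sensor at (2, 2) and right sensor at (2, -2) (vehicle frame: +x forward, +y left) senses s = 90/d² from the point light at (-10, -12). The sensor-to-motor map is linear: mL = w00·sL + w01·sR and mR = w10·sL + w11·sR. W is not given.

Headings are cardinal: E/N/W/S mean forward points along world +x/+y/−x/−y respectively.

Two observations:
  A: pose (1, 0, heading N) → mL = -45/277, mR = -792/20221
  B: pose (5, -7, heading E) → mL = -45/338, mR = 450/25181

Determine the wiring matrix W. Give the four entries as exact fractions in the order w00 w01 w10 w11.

obs A: pose=(1,0,N) → sL=90/277, sR=18/73, mL=-45/277, mR=-792/20221
obs B: pose=(5,-7,E) → sL=45/169, sR=45/149, mL=-45/338, mR=450/25181
sensor matrix S = [[90/277, 18/73], [45/169, 45/149]]; det S = 16533720/509185001
solve [mL_A; mL_B] = S·[w00; w01] and [mR_A; mR_B] = S·[w10; w11]:
  w00 = -1/2, w01 = 0, w10 = -1/2, w11 = 1/2

-1/2 0 -1/2 1/2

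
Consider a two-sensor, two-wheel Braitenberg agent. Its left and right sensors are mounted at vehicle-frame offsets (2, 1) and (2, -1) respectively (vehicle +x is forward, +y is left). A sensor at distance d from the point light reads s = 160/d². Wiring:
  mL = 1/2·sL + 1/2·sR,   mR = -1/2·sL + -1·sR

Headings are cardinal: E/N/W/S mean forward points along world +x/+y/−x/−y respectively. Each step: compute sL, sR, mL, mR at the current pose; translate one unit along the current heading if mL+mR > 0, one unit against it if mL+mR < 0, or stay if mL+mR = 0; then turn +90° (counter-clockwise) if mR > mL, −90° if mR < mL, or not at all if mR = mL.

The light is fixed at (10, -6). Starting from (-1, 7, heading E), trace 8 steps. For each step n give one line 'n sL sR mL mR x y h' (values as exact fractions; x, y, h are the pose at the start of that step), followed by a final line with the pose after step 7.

0 160/277 32/45 8032/12465 -12464/12465 -1 7 E
1 80/121 16/29 2128/3509 -3096/3509 -2 7 S
2 32/73 160/421 12576/30733 -18416/30733 -2 8 W
3 2/5 40/89 189/445 -289/445 -1 8 N
4 160/277 32/45 8032/12465 -12464/12465 -1 7 E
5 80/121 16/29 2128/3509 -3096/3509 -2 7 S
6 32/73 160/421 12576/30733 -18416/30733 -2 8 W
7 2/5 40/89 189/445 -289/445 -1 8 N
final -1 7 E

n=0: pose=(-1,7,E); sL=160/277, sR=32/45; mL=8032/12465, mR=-12464/12465; mL+mR=-16/45 → advance -1; mR−mL=-6832/4155 → turn -1·90°
n=1: pose=(-2,7,S); sL=80/121, sR=16/29; mL=2128/3509, mR=-3096/3509; mL+mR=-8/29 → advance -1; mR−mL=-5224/3509 → turn -1·90°
n=2: pose=(-2,8,W); sL=32/73, sR=160/421; mL=12576/30733, mR=-18416/30733; mL+mR=-80/421 → advance -1; mR−mL=-30992/30733 → turn -1·90°
n=3: pose=(-1,8,N); sL=2/5, sR=40/89; mL=189/445, mR=-289/445; mL+mR=-20/89 → advance -1; mR−mL=-478/445 → turn -1·90°
n=4: pose=(-1,7,E); sL=160/277, sR=32/45; mL=8032/12465, mR=-12464/12465; mL+mR=-16/45 → advance -1; mR−mL=-6832/4155 → turn -1·90°
n=5: pose=(-2,7,S); sL=80/121, sR=16/29; mL=2128/3509, mR=-3096/3509; mL+mR=-8/29 → advance -1; mR−mL=-5224/3509 → turn -1·90°
n=6: pose=(-2,8,W); sL=32/73, sR=160/421; mL=12576/30733, mR=-18416/30733; mL+mR=-80/421 → advance -1; mR−mL=-30992/30733 → turn -1·90°
n=7: pose=(-1,8,N); sL=2/5, sR=40/89; mL=189/445, mR=-289/445; mL+mR=-20/89 → advance -1; mR−mL=-478/445 → turn -1·90°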